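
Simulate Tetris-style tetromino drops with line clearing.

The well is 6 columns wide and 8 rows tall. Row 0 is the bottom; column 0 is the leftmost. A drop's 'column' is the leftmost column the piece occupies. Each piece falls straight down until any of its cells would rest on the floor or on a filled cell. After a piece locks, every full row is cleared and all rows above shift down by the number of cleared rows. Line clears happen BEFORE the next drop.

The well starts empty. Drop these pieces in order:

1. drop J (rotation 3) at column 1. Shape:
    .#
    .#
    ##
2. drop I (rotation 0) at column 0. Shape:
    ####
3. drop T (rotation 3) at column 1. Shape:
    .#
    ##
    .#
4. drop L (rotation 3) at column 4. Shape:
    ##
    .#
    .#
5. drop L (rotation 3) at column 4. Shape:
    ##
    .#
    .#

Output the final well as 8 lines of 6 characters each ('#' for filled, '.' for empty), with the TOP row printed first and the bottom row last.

Drop 1: J rot3 at col 1 lands with bottom-row=0; cleared 0 line(s) (total 0); column heights now [0 1 3 0 0 0], max=3
Drop 2: I rot0 at col 0 lands with bottom-row=3; cleared 0 line(s) (total 0); column heights now [4 4 4 4 0 0], max=4
Drop 3: T rot3 at col 1 lands with bottom-row=4; cleared 0 line(s) (total 0); column heights now [4 6 7 4 0 0], max=7
Drop 4: L rot3 at col 4 lands with bottom-row=0; cleared 0 line(s) (total 0); column heights now [4 6 7 4 3 3], max=7
Drop 5: L rot3 at col 4 lands with bottom-row=3; cleared 0 line(s) (total 0); column heights now [4 6 7 4 6 6], max=7

Answer: ......
..#...
.##.##
..#..#
####.#
..#.##
..#..#
.##..#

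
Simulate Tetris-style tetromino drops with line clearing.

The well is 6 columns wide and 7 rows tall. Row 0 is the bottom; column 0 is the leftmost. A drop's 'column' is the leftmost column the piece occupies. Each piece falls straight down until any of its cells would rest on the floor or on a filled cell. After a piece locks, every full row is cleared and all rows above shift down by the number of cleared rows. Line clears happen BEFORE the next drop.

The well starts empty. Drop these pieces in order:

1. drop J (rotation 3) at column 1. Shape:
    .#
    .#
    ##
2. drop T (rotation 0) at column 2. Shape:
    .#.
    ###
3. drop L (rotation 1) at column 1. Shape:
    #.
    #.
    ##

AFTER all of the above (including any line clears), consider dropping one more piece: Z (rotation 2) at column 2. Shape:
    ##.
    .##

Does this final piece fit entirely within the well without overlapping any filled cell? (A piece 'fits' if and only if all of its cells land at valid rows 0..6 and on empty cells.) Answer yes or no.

Answer: yes

Derivation:
Drop 1: J rot3 at col 1 lands with bottom-row=0; cleared 0 line(s) (total 0); column heights now [0 1 3 0 0 0], max=3
Drop 2: T rot0 at col 2 lands with bottom-row=3; cleared 0 line(s) (total 0); column heights now [0 1 4 5 4 0], max=5
Drop 3: L rot1 at col 1 lands with bottom-row=4; cleared 0 line(s) (total 0); column heights now [0 7 5 5 4 0], max=7
Test piece Z rot2 at col 2 (width 3): heights before test = [0 7 5 5 4 0]; fits = True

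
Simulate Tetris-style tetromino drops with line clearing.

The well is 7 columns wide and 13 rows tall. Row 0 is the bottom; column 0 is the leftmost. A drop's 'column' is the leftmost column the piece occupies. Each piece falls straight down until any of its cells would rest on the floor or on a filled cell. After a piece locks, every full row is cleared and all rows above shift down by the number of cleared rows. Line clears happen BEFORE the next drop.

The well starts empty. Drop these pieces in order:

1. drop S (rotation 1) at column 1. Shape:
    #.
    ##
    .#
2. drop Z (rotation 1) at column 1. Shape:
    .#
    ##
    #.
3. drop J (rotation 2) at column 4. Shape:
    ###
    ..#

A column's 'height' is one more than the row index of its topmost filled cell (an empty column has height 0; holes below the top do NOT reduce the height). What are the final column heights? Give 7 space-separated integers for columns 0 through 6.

Answer: 0 5 6 0 2 2 2

Derivation:
Drop 1: S rot1 at col 1 lands with bottom-row=0; cleared 0 line(s) (total 0); column heights now [0 3 2 0 0 0 0], max=3
Drop 2: Z rot1 at col 1 lands with bottom-row=3; cleared 0 line(s) (total 0); column heights now [0 5 6 0 0 0 0], max=6
Drop 3: J rot2 at col 4 lands with bottom-row=0; cleared 0 line(s) (total 0); column heights now [0 5 6 0 2 2 2], max=6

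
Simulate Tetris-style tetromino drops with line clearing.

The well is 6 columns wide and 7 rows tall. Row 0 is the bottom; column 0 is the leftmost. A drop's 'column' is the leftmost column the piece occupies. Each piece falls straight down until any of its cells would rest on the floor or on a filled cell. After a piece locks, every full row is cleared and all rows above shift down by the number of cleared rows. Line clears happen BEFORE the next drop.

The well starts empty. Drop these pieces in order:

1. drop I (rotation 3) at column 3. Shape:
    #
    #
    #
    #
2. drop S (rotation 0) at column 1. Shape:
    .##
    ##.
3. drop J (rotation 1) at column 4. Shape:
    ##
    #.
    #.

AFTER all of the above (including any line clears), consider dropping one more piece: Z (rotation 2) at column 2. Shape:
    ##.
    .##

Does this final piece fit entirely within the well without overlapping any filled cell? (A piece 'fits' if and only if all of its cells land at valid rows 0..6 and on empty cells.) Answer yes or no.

Drop 1: I rot3 at col 3 lands with bottom-row=0; cleared 0 line(s) (total 0); column heights now [0 0 0 4 0 0], max=4
Drop 2: S rot0 at col 1 lands with bottom-row=3; cleared 0 line(s) (total 0); column heights now [0 4 5 5 0 0], max=5
Drop 3: J rot1 at col 4 lands with bottom-row=0; cleared 0 line(s) (total 0); column heights now [0 4 5 5 3 3], max=5
Test piece Z rot2 at col 2 (width 3): heights before test = [0 4 5 5 3 3]; fits = True

Answer: yes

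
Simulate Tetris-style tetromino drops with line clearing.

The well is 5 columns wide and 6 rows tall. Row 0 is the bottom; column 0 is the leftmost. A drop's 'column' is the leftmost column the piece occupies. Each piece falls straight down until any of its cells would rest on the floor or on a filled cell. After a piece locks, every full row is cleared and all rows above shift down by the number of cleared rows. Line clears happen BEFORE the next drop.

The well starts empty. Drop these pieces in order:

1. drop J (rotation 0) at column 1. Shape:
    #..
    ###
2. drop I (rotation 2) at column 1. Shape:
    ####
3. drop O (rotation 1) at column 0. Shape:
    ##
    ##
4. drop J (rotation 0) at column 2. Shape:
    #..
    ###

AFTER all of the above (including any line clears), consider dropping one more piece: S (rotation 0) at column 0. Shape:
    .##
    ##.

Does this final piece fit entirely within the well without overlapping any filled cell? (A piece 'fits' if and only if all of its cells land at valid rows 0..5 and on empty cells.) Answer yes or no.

Answer: yes

Derivation:
Drop 1: J rot0 at col 1 lands with bottom-row=0; cleared 0 line(s) (total 0); column heights now [0 2 1 1 0], max=2
Drop 2: I rot2 at col 1 lands with bottom-row=2; cleared 0 line(s) (total 0); column heights now [0 3 3 3 3], max=3
Drop 3: O rot1 at col 0 lands with bottom-row=3; cleared 0 line(s) (total 0); column heights now [5 5 3 3 3], max=5
Drop 4: J rot0 at col 2 lands with bottom-row=3; cleared 1 line(s) (total 1); column heights now [4 4 4 3 3], max=4
Test piece S rot0 at col 0 (width 3): heights before test = [4 4 4 3 3]; fits = True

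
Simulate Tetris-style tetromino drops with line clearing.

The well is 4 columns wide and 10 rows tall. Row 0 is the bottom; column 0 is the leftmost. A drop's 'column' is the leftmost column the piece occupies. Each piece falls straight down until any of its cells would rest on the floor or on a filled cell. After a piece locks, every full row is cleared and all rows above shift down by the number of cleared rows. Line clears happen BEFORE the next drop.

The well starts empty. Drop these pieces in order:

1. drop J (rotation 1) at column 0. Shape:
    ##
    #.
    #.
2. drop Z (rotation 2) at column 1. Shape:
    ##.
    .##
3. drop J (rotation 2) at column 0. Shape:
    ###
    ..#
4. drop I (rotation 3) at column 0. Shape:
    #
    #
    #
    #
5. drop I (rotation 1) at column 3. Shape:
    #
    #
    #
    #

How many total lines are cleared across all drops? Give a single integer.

Drop 1: J rot1 at col 0 lands with bottom-row=0; cleared 0 line(s) (total 0); column heights now [3 3 0 0], max=3
Drop 2: Z rot2 at col 1 lands with bottom-row=2; cleared 1 line(s) (total 1); column heights now [2 3 3 0], max=3
Drop 3: J rot2 at col 0 lands with bottom-row=3; cleared 0 line(s) (total 1); column heights now [5 5 5 0], max=5
Drop 4: I rot3 at col 0 lands with bottom-row=5; cleared 0 line(s) (total 1); column heights now [9 5 5 0], max=9
Drop 5: I rot1 at col 3 lands with bottom-row=0; cleared 0 line(s) (total 1); column heights now [9 5 5 4], max=9

Answer: 1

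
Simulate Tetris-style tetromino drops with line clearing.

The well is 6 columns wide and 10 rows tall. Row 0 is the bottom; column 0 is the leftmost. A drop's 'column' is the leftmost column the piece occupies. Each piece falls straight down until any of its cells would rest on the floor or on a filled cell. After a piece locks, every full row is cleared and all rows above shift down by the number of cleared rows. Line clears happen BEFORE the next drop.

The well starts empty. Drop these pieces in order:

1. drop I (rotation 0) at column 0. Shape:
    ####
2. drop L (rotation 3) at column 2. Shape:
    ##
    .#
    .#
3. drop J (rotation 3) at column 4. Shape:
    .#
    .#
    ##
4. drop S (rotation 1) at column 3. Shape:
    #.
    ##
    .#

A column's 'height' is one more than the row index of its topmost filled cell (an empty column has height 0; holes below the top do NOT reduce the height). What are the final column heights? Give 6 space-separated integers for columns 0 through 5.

Drop 1: I rot0 at col 0 lands with bottom-row=0; cleared 0 line(s) (total 0); column heights now [1 1 1 1 0 0], max=1
Drop 2: L rot3 at col 2 lands with bottom-row=1; cleared 0 line(s) (total 0); column heights now [1 1 4 4 0 0], max=4
Drop 3: J rot3 at col 4 lands with bottom-row=0; cleared 1 line(s) (total 1); column heights now [0 0 3 3 0 2], max=3
Drop 4: S rot1 at col 3 lands with bottom-row=2; cleared 0 line(s) (total 1); column heights now [0 0 3 5 4 2], max=5

Answer: 0 0 3 5 4 2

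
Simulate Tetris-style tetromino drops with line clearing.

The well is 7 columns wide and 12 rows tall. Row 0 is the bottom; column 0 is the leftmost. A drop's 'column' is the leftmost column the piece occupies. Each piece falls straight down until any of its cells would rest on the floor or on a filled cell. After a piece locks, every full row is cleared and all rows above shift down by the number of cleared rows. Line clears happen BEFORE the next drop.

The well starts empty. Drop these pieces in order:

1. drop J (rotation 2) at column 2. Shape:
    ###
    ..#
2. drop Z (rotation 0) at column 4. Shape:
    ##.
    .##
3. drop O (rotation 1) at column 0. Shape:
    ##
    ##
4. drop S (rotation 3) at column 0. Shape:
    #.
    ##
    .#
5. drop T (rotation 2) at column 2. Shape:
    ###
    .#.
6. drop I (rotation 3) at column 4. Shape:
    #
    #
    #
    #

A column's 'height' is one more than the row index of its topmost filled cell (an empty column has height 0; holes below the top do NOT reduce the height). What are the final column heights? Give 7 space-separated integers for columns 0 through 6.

Answer: 4 3 3 3 7 2 0

Derivation:
Drop 1: J rot2 at col 2 lands with bottom-row=0; cleared 0 line(s) (total 0); column heights now [0 0 2 2 2 0 0], max=2
Drop 2: Z rot0 at col 4 lands with bottom-row=1; cleared 0 line(s) (total 0); column heights now [0 0 2 2 3 3 2], max=3
Drop 3: O rot1 at col 0 lands with bottom-row=0; cleared 1 line(s) (total 1); column heights now [1 1 0 0 2 2 0], max=2
Drop 4: S rot3 at col 0 lands with bottom-row=1; cleared 0 line(s) (total 1); column heights now [4 3 0 0 2 2 0], max=4
Drop 5: T rot2 at col 2 lands with bottom-row=1; cleared 0 line(s) (total 1); column heights now [4 3 3 3 3 2 0], max=4
Drop 6: I rot3 at col 4 lands with bottom-row=3; cleared 0 line(s) (total 1); column heights now [4 3 3 3 7 2 0], max=7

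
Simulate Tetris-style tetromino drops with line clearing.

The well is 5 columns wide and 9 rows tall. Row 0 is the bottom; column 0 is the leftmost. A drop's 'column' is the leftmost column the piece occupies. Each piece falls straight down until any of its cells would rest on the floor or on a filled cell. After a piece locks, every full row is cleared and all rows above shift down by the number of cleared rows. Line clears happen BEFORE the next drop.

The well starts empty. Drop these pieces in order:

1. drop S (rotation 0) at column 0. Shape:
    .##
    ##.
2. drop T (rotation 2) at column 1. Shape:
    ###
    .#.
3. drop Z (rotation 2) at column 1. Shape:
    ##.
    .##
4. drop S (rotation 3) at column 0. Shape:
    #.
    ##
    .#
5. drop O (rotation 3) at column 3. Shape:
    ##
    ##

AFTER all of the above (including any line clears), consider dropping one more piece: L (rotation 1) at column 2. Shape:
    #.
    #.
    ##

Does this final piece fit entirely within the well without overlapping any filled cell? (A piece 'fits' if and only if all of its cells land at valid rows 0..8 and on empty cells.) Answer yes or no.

Drop 1: S rot0 at col 0 lands with bottom-row=0; cleared 0 line(s) (total 0); column heights now [1 2 2 0 0], max=2
Drop 2: T rot2 at col 1 lands with bottom-row=2; cleared 0 line(s) (total 0); column heights now [1 4 4 4 0], max=4
Drop 3: Z rot2 at col 1 lands with bottom-row=4; cleared 0 line(s) (total 0); column heights now [1 6 6 5 0], max=6
Drop 4: S rot3 at col 0 lands with bottom-row=6; cleared 0 line(s) (total 0); column heights now [9 8 6 5 0], max=9
Drop 5: O rot3 at col 3 lands with bottom-row=5; cleared 0 line(s) (total 0); column heights now [9 8 6 7 7], max=9
Test piece L rot1 at col 2 (width 2): heights before test = [9 8 6 7 7]; fits = False

Answer: no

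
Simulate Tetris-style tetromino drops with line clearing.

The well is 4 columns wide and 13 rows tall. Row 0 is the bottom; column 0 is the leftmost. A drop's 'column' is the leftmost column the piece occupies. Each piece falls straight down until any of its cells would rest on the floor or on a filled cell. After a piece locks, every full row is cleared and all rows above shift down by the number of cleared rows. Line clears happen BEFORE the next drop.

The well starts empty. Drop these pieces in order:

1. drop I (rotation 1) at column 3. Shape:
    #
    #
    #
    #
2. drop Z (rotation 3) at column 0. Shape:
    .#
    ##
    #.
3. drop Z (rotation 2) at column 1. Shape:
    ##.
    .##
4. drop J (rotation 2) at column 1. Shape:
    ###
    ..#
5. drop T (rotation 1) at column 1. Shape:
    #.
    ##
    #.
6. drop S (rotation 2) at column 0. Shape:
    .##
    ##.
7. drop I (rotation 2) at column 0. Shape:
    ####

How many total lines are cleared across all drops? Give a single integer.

Drop 1: I rot1 at col 3 lands with bottom-row=0; cleared 0 line(s) (total 0); column heights now [0 0 0 4], max=4
Drop 2: Z rot3 at col 0 lands with bottom-row=0; cleared 0 line(s) (total 0); column heights now [2 3 0 4], max=4
Drop 3: Z rot2 at col 1 lands with bottom-row=4; cleared 0 line(s) (total 0); column heights now [2 6 6 5], max=6
Drop 4: J rot2 at col 1 lands with bottom-row=5; cleared 0 line(s) (total 0); column heights now [2 7 7 7], max=7
Drop 5: T rot1 at col 1 lands with bottom-row=7; cleared 0 line(s) (total 0); column heights now [2 10 9 7], max=10
Drop 6: S rot2 at col 0 lands with bottom-row=10; cleared 0 line(s) (total 0); column heights now [11 12 12 7], max=12
Drop 7: I rot2 at col 0 lands with bottom-row=12; cleared 1 line(s) (total 1); column heights now [11 12 12 7], max=12

Answer: 1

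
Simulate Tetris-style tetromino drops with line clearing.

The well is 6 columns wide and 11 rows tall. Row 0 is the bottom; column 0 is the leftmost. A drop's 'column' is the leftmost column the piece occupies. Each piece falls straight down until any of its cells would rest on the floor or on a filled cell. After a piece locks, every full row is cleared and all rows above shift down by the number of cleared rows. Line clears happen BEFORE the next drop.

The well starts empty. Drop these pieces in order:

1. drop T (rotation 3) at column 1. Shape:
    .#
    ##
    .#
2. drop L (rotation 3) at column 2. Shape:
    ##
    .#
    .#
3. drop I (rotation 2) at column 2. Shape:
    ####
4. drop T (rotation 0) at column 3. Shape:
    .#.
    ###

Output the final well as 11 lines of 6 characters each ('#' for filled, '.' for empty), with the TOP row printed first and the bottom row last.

Answer: ......
......
......
......
....#.
...###
..####
..##..
..##..
.###..
..#...

Derivation:
Drop 1: T rot3 at col 1 lands with bottom-row=0; cleared 0 line(s) (total 0); column heights now [0 2 3 0 0 0], max=3
Drop 2: L rot3 at col 2 lands with bottom-row=1; cleared 0 line(s) (total 0); column heights now [0 2 4 4 0 0], max=4
Drop 3: I rot2 at col 2 lands with bottom-row=4; cleared 0 line(s) (total 0); column heights now [0 2 5 5 5 5], max=5
Drop 4: T rot0 at col 3 lands with bottom-row=5; cleared 0 line(s) (total 0); column heights now [0 2 5 6 7 6], max=7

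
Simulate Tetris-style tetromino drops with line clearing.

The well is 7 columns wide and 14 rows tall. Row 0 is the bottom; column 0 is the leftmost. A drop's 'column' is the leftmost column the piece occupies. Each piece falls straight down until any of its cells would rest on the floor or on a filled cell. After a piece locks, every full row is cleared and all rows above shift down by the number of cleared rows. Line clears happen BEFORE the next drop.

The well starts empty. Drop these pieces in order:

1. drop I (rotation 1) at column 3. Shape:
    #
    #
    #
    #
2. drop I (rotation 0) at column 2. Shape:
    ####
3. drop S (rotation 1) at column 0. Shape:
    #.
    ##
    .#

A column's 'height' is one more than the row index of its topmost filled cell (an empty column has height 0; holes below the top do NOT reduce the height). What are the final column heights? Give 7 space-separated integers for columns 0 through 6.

Answer: 3 2 5 5 5 5 0

Derivation:
Drop 1: I rot1 at col 3 lands with bottom-row=0; cleared 0 line(s) (total 0); column heights now [0 0 0 4 0 0 0], max=4
Drop 2: I rot0 at col 2 lands with bottom-row=4; cleared 0 line(s) (total 0); column heights now [0 0 5 5 5 5 0], max=5
Drop 3: S rot1 at col 0 lands with bottom-row=0; cleared 0 line(s) (total 0); column heights now [3 2 5 5 5 5 0], max=5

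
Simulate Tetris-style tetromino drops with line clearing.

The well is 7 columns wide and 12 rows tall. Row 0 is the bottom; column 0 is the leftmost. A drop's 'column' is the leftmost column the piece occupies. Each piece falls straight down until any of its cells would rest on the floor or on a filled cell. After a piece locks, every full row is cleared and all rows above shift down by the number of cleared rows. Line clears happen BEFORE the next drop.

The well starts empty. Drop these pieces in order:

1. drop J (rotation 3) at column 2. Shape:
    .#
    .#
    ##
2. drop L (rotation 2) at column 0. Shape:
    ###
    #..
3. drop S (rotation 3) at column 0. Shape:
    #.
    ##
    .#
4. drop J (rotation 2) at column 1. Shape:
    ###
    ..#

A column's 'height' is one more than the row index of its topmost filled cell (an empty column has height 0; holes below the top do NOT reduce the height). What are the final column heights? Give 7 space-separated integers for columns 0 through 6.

Answer: 5 5 5 5 0 0 0

Derivation:
Drop 1: J rot3 at col 2 lands with bottom-row=0; cleared 0 line(s) (total 0); column heights now [0 0 1 3 0 0 0], max=3
Drop 2: L rot2 at col 0 lands with bottom-row=0; cleared 0 line(s) (total 0); column heights now [2 2 2 3 0 0 0], max=3
Drop 3: S rot3 at col 0 lands with bottom-row=2; cleared 0 line(s) (total 0); column heights now [5 4 2 3 0 0 0], max=5
Drop 4: J rot2 at col 1 lands with bottom-row=3; cleared 0 line(s) (total 0); column heights now [5 5 5 5 0 0 0], max=5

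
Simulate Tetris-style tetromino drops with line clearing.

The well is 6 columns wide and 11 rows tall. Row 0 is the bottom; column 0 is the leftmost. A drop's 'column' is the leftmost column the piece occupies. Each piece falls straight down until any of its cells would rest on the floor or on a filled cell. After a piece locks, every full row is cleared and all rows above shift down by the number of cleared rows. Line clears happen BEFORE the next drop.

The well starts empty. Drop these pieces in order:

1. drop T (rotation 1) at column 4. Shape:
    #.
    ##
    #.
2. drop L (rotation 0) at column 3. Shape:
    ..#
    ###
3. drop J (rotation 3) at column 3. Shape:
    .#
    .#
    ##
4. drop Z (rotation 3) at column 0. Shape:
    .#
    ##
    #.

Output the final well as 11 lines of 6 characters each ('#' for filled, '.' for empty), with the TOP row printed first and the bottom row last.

Answer: ......
......
......
......
....#.
....#.
...###
...###
.#..#.
##..##
#...#.

Derivation:
Drop 1: T rot1 at col 4 lands with bottom-row=0; cleared 0 line(s) (total 0); column heights now [0 0 0 0 3 2], max=3
Drop 2: L rot0 at col 3 lands with bottom-row=3; cleared 0 line(s) (total 0); column heights now [0 0 0 4 4 5], max=5
Drop 3: J rot3 at col 3 lands with bottom-row=4; cleared 0 line(s) (total 0); column heights now [0 0 0 5 7 5], max=7
Drop 4: Z rot3 at col 0 lands with bottom-row=0; cleared 0 line(s) (total 0); column heights now [2 3 0 5 7 5], max=7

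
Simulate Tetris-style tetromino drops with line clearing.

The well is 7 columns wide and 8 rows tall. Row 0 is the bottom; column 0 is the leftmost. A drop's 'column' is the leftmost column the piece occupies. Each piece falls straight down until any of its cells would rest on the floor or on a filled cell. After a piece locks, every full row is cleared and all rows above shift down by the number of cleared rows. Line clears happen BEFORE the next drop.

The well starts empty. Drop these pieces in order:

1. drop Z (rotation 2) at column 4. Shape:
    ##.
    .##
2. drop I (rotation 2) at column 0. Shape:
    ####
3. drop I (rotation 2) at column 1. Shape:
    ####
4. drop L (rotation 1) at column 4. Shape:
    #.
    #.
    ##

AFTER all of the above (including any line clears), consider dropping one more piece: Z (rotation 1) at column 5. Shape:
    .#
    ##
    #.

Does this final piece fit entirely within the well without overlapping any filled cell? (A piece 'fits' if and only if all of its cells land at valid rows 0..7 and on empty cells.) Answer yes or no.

Drop 1: Z rot2 at col 4 lands with bottom-row=0; cleared 0 line(s) (total 0); column heights now [0 0 0 0 2 2 1], max=2
Drop 2: I rot2 at col 0 lands with bottom-row=0; cleared 0 line(s) (total 0); column heights now [1 1 1 1 2 2 1], max=2
Drop 3: I rot2 at col 1 lands with bottom-row=2; cleared 0 line(s) (total 0); column heights now [1 3 3 3 3 2 1], max=3
Drop 4: L rot1 at col 4 lands with bottom-row=3; cleared 0 line(s) (total 0); column heights now [1 3 3 3 6 4 1], max=6
Test piece Z rot1 at col 5 (width 2): heights before test = [1 3 3 3 6 4 1]; fits = True

Answer: yes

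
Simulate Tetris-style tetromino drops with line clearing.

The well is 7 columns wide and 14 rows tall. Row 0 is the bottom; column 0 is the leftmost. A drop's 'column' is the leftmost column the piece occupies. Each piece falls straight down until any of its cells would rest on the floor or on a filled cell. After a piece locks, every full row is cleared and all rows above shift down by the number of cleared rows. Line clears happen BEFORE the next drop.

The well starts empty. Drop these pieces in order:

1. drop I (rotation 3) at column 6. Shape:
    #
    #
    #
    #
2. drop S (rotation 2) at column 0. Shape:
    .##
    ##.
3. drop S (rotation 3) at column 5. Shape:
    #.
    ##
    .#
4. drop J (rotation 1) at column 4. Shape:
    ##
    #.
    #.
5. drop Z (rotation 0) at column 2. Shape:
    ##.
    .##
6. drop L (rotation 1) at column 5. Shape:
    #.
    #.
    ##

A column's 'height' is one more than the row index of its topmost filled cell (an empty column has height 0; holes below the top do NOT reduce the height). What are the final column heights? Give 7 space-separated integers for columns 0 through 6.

Answer: 1 2 10 10 9 11 9

Derivation:
Drop 1: I rot3 at col 6 lands with bottom-row=0; cleared 0 line(s) (total 0); column heights now [0 0 0 0 0 0 4], max=4
Drop 2: S rot2 at col 0 lands with bottom-row=0; cleared 0 line(s) (total 0); column heights now [1 2 2 0 0 0 4], max=4
Drop 3: S rot3 at col 5 lands with bottom-row=4; cleared 0 line(s) (total 0); column heights now [1 2 2 0 0 7 6], max=7
Drop 4: J rot1 at col 4 lands with bottom-row=5; cleared 0 line(s) (total 0); column heights now [1 2 2 0 8 8 6], max=8
Drop 5: Z rot0 at col 2 lands with bottom-row=8; cleared 0 line(s) (total 0); column heights now [1 2 10 10 9 8 6], max=10
Drop 6: L rot1 at col 5 lands with bottom-row=8; cleared 0 line(s) (total 0); column heights now [1 2 10 10 9 11 9], max=11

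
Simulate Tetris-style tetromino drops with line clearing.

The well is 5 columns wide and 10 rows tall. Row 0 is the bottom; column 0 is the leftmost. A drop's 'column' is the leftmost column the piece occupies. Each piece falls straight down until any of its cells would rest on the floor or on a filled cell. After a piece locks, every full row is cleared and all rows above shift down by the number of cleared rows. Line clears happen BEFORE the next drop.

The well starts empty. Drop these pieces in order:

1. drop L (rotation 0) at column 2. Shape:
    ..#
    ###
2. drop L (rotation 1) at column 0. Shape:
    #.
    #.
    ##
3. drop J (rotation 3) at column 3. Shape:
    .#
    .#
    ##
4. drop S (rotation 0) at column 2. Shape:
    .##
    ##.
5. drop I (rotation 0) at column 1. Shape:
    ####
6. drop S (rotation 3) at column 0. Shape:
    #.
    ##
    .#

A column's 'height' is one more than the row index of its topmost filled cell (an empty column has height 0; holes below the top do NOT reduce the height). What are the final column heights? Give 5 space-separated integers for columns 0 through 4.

Answer: 9 8 6 6 6

Derivation:
Drop 1: L rot0 at col 2 lands with bottom-row=0; cleared 0 line(s) (total 0); column heights now [0 0 1 1 2], max=2
Drop 2: L rot1 at col 0 lands with bottom-row=0; cleared 1 line(s) (total 1); column heights now [2 0 0 0 1], max=2
Drop 3: J rot3 at col 3 lands with bottom-row=1; cleared 0 line(s) (total 1); column heights now [2 0 0 2 4], max=4
Drop 4: S rot0 at col 2 lands with bottom-row=3; cleared 0 line(s) (total 1); column heights now [2 0 4 5 5], max=5
Drop 5: I rot0 at col 1 lands with bottom-row=5; cleared 0 line(s) (total 1); column heights now [2 6 6 6 6], max=6
Drop 6: S rot3 at col 0 lands with bottom-row=6; cleared 0 line(s) (total 1); column heights now [9 8 6 6 6], max=9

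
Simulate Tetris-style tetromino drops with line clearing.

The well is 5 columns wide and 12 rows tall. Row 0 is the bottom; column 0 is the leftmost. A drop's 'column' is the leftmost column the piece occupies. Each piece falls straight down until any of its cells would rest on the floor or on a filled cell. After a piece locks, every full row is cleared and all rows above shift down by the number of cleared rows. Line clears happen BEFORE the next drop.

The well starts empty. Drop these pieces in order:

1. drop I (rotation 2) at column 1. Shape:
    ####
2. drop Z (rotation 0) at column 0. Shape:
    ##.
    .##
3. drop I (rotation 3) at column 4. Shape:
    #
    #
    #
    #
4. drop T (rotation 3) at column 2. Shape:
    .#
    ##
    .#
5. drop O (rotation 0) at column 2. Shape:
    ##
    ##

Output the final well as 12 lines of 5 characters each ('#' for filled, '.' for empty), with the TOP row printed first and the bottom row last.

Drop 1: I rot2 at col 1 lands with bottom-row=0; cleared 0 line(s) (total 0); column heights now [0 1 1 1 1], max=1
Drop 2: Z rot0 at col 0 lands with bottom-row=1; cleared 0 line(s) (total 0); column heights now [3 3 2 1 1], max=3
Drop 3: I rot3 at col 4 lands with bottom-row=1; cleared 0 line(s) (total 0); column heights now [3 3 2 1 5], max=5
Drop 4: T rot3 at col 2 lands with bottom-row=1; cleared 1 line(s) (total 1); column heights now [0 2 2 3 4], max=4
Drop 5: O rot0 at col 2 lands with bottom-row=3; cleared 0 line(s) (total 1); column heights now [0 2 5 5 4], max=5

Answer: .....
.....
.....
.....
.....
.....
.....
..##.
..###
...##
.####
.####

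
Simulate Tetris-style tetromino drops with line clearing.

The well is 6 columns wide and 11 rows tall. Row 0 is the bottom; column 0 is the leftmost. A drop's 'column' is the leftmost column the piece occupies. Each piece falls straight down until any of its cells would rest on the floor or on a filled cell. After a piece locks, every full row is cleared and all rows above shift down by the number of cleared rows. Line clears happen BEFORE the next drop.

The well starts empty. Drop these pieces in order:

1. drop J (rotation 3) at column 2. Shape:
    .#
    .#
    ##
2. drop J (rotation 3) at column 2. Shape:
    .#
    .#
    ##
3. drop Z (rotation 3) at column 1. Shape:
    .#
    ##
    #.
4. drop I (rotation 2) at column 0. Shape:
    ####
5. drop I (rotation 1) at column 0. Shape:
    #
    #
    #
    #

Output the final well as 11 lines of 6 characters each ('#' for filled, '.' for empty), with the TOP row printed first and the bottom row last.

Drop 1: J rot3 at col 2 lands with bottom-row=0; cleared 0 line(s) (total 0); column heights now [0 0 1 3 0 0], max=3
Drop 2: J rot3 at col 2 lands with bottom-row=3; cleared 0 line(s) (total 0); column heights now [0 0 4 6 0 0], max=6
Drop 3: Z rot3 at col 1 lands with bottom-row=3; cleared 0 line(s) (total 0); column heights now [0 5 6 6 0 0], max=6
Drop 4: I rot2 at col 0 lands with bottom-row=6; cleared 0 line(s) (total 0); column heights now [7 7 7 7 0 0], max=7
Drop 5: I rot1 at col 0 lands with bottom-row=7; cleared 0 line(s) (total 0); column heights now [11 7 7 7 0 0], max=11

Answer: #.....
#.....
#.....
#.....
####..
..##..
.###..
.###..
...#..
...#..
..##..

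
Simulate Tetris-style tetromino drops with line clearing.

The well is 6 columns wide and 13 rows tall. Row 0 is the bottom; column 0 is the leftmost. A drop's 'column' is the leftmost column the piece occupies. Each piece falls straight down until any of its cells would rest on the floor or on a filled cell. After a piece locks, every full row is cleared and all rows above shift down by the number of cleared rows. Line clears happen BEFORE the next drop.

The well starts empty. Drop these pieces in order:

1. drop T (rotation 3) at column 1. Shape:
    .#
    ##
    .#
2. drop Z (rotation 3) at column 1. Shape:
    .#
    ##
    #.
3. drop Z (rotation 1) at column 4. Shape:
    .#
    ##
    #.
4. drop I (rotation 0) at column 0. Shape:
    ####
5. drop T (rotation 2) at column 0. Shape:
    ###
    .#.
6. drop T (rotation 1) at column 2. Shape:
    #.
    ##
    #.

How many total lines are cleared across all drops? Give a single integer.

Drop 1: T rot3 at col 1 lands with bottom-row=0; cleared 0 line(s) (total 0); column heights now [0 2 3 0 0 0], max=3
Drop 2: Z rot3 at col 1 lands with bottom-row=2; cleared 0 line(s) (total 0); column heights now [0 4 5 0 0 0], max=5
Drop 3: Z rot1 at col 4 lands with bottom-row=0; cleared 0 line(s) (total 0); column heights now [0 4 5 0 2 3], max=5
Drop 4: I rot0 at col 0 lands with bottom-row=5; cleared 0 line(s) (total 0); column heights now [6 6 6 6 2 3], max=6
Drop 5: T rot2 at col 0 lands with bottom-row=6; cleared 0 line(s) (total 0); column heights now [8 8 8 6 2 3], max=8
Drop 6: T rot1 at col 2 lands with bottom-row=8; cleared 0 line(s) (total 0); column heights now [8 8 11 10 2 3], max=11

Answer: 0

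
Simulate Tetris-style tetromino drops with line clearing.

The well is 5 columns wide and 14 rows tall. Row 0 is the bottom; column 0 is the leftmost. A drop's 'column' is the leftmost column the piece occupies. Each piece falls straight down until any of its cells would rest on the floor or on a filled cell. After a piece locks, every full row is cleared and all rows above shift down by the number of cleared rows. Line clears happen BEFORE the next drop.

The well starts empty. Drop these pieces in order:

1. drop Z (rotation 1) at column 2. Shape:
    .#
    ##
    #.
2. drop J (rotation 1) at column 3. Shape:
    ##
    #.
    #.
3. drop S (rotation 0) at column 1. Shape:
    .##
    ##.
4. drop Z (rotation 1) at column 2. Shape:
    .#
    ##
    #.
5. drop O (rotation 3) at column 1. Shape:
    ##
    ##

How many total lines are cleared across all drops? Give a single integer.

Drop 1: Z rot1 at col 2 lands with bottom-row=0; cleared 0 line(s) (total 0); column heights now [0 0 2 3 0], max=3
Drop 2: J rot1 at col 3 lands with bottom-row=3; cleared 0 line(s) (total 0); column heights now [0 0 2 6 6], max=6
Drop 3: S rot0 at col 1 lands with bottom-row=5; cleared 0 line(s) (total 0); column heights now [0 6 7 7 6], max=7
Drop 4: Z rot1 at col 2 lands with bottom-row=7; cleared 0 line(s) (total 0); column heights now [0 6 9 10 6], max=10
Drop 5: O rot3 at col 1 lands with bottom-row=9; cleared 0 line(s) (total 0); column heights now [0 11 11 10 6], max=11

Answer: 0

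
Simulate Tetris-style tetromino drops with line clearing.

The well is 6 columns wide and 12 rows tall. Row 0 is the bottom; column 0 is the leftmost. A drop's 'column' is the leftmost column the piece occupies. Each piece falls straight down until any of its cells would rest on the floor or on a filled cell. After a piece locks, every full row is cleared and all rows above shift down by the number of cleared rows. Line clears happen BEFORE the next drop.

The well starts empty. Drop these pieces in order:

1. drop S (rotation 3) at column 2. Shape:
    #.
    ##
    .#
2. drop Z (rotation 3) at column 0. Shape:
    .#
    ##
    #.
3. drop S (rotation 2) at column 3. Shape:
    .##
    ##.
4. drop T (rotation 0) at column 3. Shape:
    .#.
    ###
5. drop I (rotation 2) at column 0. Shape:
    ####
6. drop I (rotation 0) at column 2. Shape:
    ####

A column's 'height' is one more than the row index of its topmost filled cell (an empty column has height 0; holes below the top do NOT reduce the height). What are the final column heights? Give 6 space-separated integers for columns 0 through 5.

Drop 1: S rot3 at col 2 lands with bottom-row=0; cleared 0 line(s) (total 0); column heights now [0 0 3 2 0 0], max=3
Drop 2: Z rot3 at col 0 lands with bottom-row=0; cleared 0 line(s) (total 0); column heights now [2 3 3 2 0 0], max=3
Drop 3: S rot2 at col 3 lands with bottom-row=2; cleared 0 line(s) (total 0); column heights now [2 3 3 3 4 4], max=4
Drop 4: T rot0 at col 3 lands with bottom-row=4; cleared 0 line(s) (total 0); column heights now [2 3 3 5 6 5], max=6
Drop 5: I rot2 at col 0 lands with bottom-row=5; cleared 0 line(s) (total 0); column heights now [6 6 6 6 6 5], max=6
Drop 6: I rot0 at col 2 lands with bottom-row=6; cleared 0 line(s) (total 0); column heights now [6 6 7 7 7 7], max=7

Answer: 6 6 7 7 7 7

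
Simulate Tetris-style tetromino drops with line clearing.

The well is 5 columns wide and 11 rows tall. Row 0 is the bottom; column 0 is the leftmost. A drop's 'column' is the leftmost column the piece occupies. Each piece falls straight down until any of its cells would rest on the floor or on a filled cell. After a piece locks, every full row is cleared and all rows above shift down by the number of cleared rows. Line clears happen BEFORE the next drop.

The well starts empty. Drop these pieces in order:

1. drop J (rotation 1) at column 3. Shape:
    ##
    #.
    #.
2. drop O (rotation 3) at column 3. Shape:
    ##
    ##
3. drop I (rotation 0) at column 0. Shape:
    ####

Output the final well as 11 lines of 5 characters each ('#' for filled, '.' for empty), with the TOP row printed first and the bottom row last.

Drop 1: J rot1 at col 3 lands with bottom-row=0; cleared 0 line(s) (total 0); column heights now [0 0 0 3 3], max=3
Drop 2: O rot3 at col 3 lands with bottom-row=3; cleared 0 line(s) (total 0); column heights now [0 0 0 5 5], max=5
Drop 3: I rot0 at col 0 lands with bottom-row=5; cleared 0 line(s) (total 0); column heights now [6 6 6 6 5], max=6

Answer: .....
.....
.....
.....
.....
####.
...##
...##
...##
...#.
...#.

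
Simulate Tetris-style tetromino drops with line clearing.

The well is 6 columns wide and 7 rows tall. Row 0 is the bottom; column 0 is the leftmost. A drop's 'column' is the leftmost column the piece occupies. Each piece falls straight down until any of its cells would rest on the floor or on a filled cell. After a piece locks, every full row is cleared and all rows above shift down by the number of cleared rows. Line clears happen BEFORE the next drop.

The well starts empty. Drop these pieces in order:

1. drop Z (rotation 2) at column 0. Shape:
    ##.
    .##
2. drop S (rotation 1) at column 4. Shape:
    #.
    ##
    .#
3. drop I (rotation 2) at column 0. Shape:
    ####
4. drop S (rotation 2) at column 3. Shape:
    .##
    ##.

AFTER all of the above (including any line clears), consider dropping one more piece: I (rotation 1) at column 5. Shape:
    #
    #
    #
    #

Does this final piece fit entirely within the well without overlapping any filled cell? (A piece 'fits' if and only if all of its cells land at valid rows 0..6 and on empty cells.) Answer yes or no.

Drop 1: Z rot2 at col 0 lands with bottom-row=0; cleared 0 line(s) (total 0); column heights now [2 2 1 0 0 0], max=2
Drop 2: S rot1 at col 4 lands with bottom-row=0; cleared 0 line(s) (total 0); column heights now [2 2 1 0 3 2], max=3
Drop 3: I rot2 at col 0 lands with bottom-row=2; cleared 0 line(s) (total 0); column heights now [3 3 3 3 3 2], max=3
Drop 4: S rot2 at col 3 lands with bottom-row=3; cleared 0 line(s) (total 0); column heights now [3 3 3 4 5 5], max=5
Test piece I rot1 at col 5 (width 1): heights before test = [3 3 3 4 5 5]; fits = False

Answer: no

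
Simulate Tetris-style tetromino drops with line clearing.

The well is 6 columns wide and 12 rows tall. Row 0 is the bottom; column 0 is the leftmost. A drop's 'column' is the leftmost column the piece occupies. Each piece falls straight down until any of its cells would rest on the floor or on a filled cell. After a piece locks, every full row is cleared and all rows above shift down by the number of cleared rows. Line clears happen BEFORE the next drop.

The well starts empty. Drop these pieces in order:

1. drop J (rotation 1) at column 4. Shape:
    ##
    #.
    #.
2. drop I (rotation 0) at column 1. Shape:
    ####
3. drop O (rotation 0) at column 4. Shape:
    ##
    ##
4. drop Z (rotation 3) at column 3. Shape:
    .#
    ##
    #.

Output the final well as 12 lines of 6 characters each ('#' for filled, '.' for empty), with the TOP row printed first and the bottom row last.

Answer: ......
......
......
......
....#.
...##.
...###
....##
.####.
....##
....#.
....#.

Derivation:
Drop 1: J rot1 at col 4 lands with bottom-row=0; cleared 0 line(s) (total 0); column heights now [0 0 0 0 3 3], max=3
Drop 2: I rot0 at col 1 lands with bottom-row=3; cleared 0 line(s) (total 0); column heights now [0 4 4 4 4 3], max=4
Drop 3: O rot0 at col 4 lands with bottom-row=4; cleared 0 line(s) (total 0); column heights now [0 4 4 4 6 6], max=6
Drop 4: Z rot3 at col 3 lands with bottom-row=5; cleared 0 line(s) (total 0); column heights now [0 4 4 7 8 6], max=8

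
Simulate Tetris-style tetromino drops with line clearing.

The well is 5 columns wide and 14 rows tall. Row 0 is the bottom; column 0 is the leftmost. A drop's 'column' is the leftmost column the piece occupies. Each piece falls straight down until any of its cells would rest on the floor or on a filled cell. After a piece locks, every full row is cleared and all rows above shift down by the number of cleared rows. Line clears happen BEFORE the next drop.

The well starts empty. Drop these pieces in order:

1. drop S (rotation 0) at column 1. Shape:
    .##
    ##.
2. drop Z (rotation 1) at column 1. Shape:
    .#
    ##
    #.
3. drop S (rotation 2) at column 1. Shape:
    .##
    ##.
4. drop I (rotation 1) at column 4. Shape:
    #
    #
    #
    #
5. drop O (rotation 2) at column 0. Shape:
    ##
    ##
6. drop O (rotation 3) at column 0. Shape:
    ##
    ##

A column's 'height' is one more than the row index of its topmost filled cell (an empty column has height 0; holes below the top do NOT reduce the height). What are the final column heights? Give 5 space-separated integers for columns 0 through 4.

Answer: 9 9 6 6 4

Derivation:
Drop 1: S rot0 at col 1 lands with bottom-row=0; cleared 0 line(s) (total 0); column heights now [0 1 2 2 0], max=2
Drop 2: Z rot1 at col 1 lands with bottom-row=1; cleared 0 line(s) (total 0); column heights now [0 3 4 2 0], max=4
Drop 3: S rot2 at col 1 lands with bottom-row=4; cleared 0 line(s) (total 0); column heights now [0 5 6 6 0], max=6
Drop 4: I rot1 at col 4 lands with bottom-row=0; cleared 0 line(s) (total 0); column heights now [0 5 6 6 4], max=6
Drop 5: O rot2 at col 0 lands with bottom-row=5; cleared 0 line(s) (total 0); column heights now [7 7 6 6 4], max=7
Drop 6: O rot3 at col 0 lands with bottom-row=7; cleared 0 line(s) (total 0); column heights now [9 9 6 6 4], max=9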